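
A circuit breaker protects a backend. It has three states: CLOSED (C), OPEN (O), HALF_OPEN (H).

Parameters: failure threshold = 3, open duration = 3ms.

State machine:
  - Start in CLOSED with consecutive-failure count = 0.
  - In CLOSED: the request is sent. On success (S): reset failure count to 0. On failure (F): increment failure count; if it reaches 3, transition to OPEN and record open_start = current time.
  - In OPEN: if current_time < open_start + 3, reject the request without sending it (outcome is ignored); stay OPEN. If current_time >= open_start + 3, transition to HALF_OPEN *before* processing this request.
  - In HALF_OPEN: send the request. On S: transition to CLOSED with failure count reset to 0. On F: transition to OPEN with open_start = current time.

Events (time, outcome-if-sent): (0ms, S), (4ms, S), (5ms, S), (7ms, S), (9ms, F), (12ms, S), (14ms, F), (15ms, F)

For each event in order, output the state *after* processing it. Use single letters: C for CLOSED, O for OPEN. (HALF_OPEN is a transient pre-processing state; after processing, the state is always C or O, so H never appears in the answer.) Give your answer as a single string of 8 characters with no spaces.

Answer: CCCCCCCC

Derivation:
State after each event:
  event#1 t=0ms outcome=S: state=CLOSED
  event#2 t=4ms outcome=S: state=CLOSED
  event#3 t=5ms outcome=S: state=CLOSED
  event#4 t=7ms outcome=S: state=CLOSED
  event#5 t=9ms outcome=F: state=CLOSED
  event#6 t=12ms outcome=S: state=CLOSED
  event#7 t=14ms outcome=F: state=CLOSED
  event#8 t=15ms outcome=F: state=CLOSED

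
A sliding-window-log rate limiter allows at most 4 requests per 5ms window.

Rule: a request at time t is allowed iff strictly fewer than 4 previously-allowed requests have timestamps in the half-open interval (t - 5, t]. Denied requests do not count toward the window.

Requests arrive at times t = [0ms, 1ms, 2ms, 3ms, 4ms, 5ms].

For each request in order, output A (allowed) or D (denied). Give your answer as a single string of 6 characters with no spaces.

Answer: AAAADA

Derivation:
Tracking allowed requests in the window:
  req#1 t=0ms: ALLOW
  req#2 t=1ms: ALLOW
  req#3 t=2ms: ALLOW
  req#4 t=3ms: ALLOW
  req#5 t=4ms: DENY
  req#6 t=5ms: ALLOW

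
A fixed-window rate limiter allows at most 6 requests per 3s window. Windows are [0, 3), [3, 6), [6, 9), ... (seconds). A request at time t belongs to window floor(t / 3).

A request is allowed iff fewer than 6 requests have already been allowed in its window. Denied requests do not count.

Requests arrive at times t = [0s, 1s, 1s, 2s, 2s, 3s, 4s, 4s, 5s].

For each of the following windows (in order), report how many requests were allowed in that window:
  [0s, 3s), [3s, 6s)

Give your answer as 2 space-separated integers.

Answer: 5 4

Derivation:
Processing requests:
  req#1 t=0s (window 0): ALLOW
  req#2 t=1s (window 0): ALLOW
  req#3 t=1s (window 0): ALLOW
  req#4 t=2s (window 0): ALLOW
  req#5 t=2s (window 0): ALLOW
  req#6 t=3s (window 1): ALLOW
  req#7 t=4s (window 1): ALLOW
  req#8 t=4s (window 1): ALLOW
  req#9 t=5s (window 1): ALLOW

Allowed counts by window: 5 4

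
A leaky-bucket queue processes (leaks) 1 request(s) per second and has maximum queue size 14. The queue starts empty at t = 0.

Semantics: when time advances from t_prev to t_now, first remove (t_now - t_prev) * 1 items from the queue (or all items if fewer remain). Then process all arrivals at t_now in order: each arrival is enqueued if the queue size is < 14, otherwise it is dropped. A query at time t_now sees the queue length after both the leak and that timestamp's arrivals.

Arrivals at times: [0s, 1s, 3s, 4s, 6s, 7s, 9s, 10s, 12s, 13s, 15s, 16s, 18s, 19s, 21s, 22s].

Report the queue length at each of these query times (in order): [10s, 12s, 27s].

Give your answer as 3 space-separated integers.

Answer: 1 1 0

Derivation:
Queue lengths at query times:
  query t=10s: backlog = 1
  query t=12s: backlog = 1
  query t=27s: backlog = 0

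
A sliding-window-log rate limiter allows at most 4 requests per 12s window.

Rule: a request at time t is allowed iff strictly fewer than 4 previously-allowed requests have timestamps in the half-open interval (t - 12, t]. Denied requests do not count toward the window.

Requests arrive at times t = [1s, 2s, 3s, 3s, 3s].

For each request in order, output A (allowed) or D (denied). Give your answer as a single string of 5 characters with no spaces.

Tracking allowed requests in the window:
  req#1 t=1s: ALLOW
  req#2 t=2s: ALLOW
  req#3 t=3s: ALLOW
  req#4 t=3s: ALLOW
  req#5 t=3s: DENY

Answer: AAAAD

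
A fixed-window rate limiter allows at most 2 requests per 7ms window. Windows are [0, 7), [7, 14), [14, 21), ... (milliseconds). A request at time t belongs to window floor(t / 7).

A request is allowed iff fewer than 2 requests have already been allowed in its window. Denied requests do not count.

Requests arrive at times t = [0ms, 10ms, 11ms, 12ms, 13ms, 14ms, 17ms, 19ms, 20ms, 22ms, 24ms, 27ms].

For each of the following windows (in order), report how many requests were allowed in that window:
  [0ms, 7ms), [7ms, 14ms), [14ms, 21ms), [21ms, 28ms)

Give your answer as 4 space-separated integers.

Processing requests:
  req#1 t=0ms (window 0): ALLOW
  req#2 t=10ms (window 1): ALLOW
  req#3 t=11ms (window 1): ALLOW
  req#4 t=12ms (window 1): DENY
  req#5 t=13ms (window 1): DENY
  req#6 t=14ms (window 2): ALLOW
  req#7 t=17ms (window 2): ALLOW
  req#8 t=19ms (window 2): DENY
  req#9 t=20ms (window 2): DENY
  req#10 t=22ms (window 3): ALLOW
  req#11 t=24ms (window 3): ALLOW
  req#12 t=27ms (window 3): DENY

Allowed counts by window: 1 2 2 2

Answer: 1 2 2 2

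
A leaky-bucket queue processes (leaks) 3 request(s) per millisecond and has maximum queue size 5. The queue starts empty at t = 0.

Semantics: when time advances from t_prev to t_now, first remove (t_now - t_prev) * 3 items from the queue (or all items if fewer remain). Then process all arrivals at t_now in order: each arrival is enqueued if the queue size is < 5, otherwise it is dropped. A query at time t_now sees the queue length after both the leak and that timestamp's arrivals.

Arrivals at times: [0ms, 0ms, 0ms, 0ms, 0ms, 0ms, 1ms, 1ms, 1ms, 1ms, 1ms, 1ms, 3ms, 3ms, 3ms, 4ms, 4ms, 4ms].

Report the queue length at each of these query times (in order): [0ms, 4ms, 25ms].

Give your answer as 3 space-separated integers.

Answer: 5 3 0

Derivation:
Queue lengths at query times:
  query t=0ms: backlog = 5
  query t=4ms: backlog = 3
  query t=25ms: backlog = 0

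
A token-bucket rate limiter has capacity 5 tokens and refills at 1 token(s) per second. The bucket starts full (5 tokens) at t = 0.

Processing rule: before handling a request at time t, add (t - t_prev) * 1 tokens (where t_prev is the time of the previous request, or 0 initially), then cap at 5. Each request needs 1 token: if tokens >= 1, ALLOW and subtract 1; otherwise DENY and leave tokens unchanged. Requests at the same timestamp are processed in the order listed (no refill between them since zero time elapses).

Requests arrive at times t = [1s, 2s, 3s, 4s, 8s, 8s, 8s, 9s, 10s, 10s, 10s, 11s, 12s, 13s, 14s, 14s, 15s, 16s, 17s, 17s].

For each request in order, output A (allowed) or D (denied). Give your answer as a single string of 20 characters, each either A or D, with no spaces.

Simulating step by step:
  req#1 t=1s: ALLOW
  req#2 t=2s: ALLOW
  req#3 t=3s: ALLOW
  req#4 t=4s: ALLOW
  req#5 t=8s: ALLOW
  req#6 t=8s: ALLOW
  req#7 t=8s: ALLOW
  req#8 t=9s: ALLOW
  req#9 t=10s: ALLOW
  req#10 t=10s: ALLOW
  req#11 t=10s: ALLOW
  req#12 t=11s: ALLOW
  req#13 t=12s: ALLOW
  req#14 t=13s: ALLOW
  req#15 t=14s: ALLOW
  req#16 t=14s: DENY
  req#17 t=15s: ALLOW
  req#18 t=16s: ALLOW
  req#19 t=17s: ALLOW
  req#20 t=17s: DENY

Answer: AAAAAAAAAAAAAAADAAAD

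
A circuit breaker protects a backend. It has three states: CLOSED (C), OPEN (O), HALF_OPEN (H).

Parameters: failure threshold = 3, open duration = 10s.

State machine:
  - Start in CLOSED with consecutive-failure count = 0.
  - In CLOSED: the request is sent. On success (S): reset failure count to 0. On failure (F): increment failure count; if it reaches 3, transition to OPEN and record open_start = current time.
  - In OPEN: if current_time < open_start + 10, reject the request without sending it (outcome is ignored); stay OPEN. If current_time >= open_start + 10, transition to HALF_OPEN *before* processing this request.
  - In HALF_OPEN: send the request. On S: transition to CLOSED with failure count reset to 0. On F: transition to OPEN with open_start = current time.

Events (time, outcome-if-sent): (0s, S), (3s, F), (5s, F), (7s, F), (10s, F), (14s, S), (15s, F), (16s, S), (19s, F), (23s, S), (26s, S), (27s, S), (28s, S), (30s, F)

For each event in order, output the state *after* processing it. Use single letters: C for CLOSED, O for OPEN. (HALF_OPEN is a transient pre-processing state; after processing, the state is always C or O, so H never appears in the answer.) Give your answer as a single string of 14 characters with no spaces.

Answer: CCCOOOOOOOOOOO

Derivation:
State after each event:
  event#1 t=0s outcome=S: state=CLOSED
  event#2 t=3s outcome=F: state=CLOSED
  event#3 t=5s outcome=F: state=CLOSED
  event#4 t=7s outcome=F: state=OPEN
  event#5 t=10s outcome=F: state=OPEN
  event#6 t=14s outcome=S: state=OPEN
  event#7 t=15s outcome=F: state=OPEN
  event#8 t=16s outcome=S: state=OPEN
  event#9 t=19s outcome=F: state=OPEN
  event#10 t=23s outcome=S: state=OPEN
  event#11 t=26s outcome=S: state=OPEN
  event#12 t=27s outcome=S: state=OPEN
  event#13 t=28s outcome=S: state=OPEN
  event#14 t=30s outcome=F: state=OPEN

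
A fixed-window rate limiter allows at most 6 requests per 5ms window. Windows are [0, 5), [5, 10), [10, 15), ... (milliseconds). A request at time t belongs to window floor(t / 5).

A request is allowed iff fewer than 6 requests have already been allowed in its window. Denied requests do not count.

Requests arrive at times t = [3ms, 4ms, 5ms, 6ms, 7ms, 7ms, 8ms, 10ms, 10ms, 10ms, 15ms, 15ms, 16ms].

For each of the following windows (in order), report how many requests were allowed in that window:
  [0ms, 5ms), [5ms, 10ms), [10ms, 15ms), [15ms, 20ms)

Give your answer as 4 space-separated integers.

Answer: 2 5 3 3

Derivation:
Processing requests:
  req#1 t=3ms (window 0): ALLOW
  req#2 t=4ms (window 0): ALLOW
  req#3 t=5ms (window 1): ALLOW
  req#4 t=6ms (window 1): ALLOW
  req#5 t=7ms (window 1): ALLOW
  req#6 t=7ms (window 1): ALLOW
  req#7 t=8ms (window 1): ALLOW
  req#8 t=10ms (window 2): ALLOW
  req#9 t=10ms (window 2): ALLOW
  req#10 t=10ms (window 2): ALLOW
  req#11 t=15ms (window 3): ALLOW
  req#12 t=15ms (window 3): ALLOW
  req#13 t=16ms (window 3): ALLOW

Allowed counts by window: 2 5 3 3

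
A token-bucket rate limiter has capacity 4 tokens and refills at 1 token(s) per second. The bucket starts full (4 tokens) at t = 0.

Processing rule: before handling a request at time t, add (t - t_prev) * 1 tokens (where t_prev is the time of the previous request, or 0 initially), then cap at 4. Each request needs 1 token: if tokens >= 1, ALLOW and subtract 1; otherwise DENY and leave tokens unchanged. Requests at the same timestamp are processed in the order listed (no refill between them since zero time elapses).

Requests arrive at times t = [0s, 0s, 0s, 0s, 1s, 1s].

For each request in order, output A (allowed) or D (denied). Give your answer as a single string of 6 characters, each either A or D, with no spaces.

Answer: AAAAAD

Derivation:
Simulating step by step:
  req#1 t=0s: ALLOW
  req#2 t=0s: ALLOW
  req#3 t=0s: ALLOW
  req#4 t=0s: ALLOW
  req#5 t=1s: ALLOW
  req#6 t=1s: DENY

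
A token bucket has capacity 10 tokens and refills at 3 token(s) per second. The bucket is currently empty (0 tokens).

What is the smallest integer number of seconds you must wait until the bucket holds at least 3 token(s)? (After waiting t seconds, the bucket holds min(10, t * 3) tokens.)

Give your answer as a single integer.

Answer: 1

Derivation:
Need t * 3 >= 3, so t >= 3/3.
Smallest integer t = ceil(3/3) = 1.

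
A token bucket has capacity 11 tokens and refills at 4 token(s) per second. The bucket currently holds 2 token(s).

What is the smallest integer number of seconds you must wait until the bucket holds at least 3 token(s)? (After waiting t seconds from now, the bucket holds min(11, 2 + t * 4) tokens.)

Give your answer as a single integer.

Need 2 + t * 4 >= 3, so t >= 1/4.
Smallest integer t = ceil(1/4) = 1.

Answer: 1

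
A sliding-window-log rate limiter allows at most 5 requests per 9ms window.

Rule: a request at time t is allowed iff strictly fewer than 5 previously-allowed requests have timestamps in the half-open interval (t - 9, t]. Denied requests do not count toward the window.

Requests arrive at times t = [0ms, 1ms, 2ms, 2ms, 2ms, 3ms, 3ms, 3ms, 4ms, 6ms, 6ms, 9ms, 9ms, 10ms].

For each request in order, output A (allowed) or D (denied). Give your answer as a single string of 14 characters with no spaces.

Tracking allowed requests in the window:
  req#1 t=0ms: ALLOW
  req#2 t=1ms: ALLOW
  req#3 t=2ms: ALLOW
  req#4 t=2ms: ALLOW
  req#5 t=2ms: ALLOW
  req#6 t=3ms: DENY
  req#7 t=3ms: DENY
  req#8 t=3ms: DENY
  req#9 t=4ms: DENY
  req#10 t=6ms: DENY
  req#11 t=6ms: DENY
  req#12 t=9ms: ALLOW
  req#13 t=9ms: DENY
  req#14 t=10ms: ALLOW

Answer: AAAAADDDDDDADA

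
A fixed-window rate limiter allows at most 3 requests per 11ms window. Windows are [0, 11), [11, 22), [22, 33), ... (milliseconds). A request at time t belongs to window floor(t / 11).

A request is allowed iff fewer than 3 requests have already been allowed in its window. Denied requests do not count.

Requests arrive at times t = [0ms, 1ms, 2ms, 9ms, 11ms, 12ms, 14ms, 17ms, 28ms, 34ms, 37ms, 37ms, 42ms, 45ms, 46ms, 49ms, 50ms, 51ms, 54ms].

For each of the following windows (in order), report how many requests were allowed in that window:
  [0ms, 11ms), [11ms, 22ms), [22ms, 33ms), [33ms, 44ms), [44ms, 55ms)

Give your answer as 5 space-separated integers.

Processing requests:
  req#1 t=0ms (window 0): ALLOW
  req#2 t=1ms (window 0): ALLOW
  req#3 t=2ms (window 0): ALLOW
  req#4 t=9ms (window 0): DENY
  req#5 t=11ms (window 1): ALLOW
  req#6 t=12ms (window 1): ALLOW
  req#7 t=14ms (window 1): ALLOW
  req#8 t=17ms (window 1): DENY
  req#9 t=28ms (window 2): ALLOW
  req#10 t=34ms (window 3): ALLOW
  req#11 t=37ms (window 3): ALLOW
  req#12 t=37ms (window 3): ALLOW
  req#13 t=42ms (window 3): DENY
  req#14 t=45ms (window 4): ALLOW
  req#15 t=46ms (window 4): ALLOW
  req#16 t=49ms (window 4): ALLOW
  req#17 t=50ms (window 4): DENY
  req#18 t=51ms (window 4): DENY
  req#19 t=54ms (window 4): DENY

Allowed counts by window: 3 3 1 3 3

Answer: 3 3 1 3 3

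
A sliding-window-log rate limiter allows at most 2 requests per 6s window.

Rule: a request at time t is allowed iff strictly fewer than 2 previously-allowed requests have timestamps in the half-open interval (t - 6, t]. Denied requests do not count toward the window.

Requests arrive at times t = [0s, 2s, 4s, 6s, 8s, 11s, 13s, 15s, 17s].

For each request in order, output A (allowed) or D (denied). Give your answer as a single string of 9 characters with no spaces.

Answer: AADAADAAD

Derivation:
Tracking allowed requests in the window:
  req#1 t=0s: ALLOW
  req#2 t=2s: ALLOW
  req#3 t=4s: DENY
  req#4 t=6s: ALLOW
  req#5 t=8s: ALLOW
  req#6 t=11s: DENY
  req#7 t=13s: ALLOW
  req#8 t=15s: ALLOW
  req#9 t=17s: DENY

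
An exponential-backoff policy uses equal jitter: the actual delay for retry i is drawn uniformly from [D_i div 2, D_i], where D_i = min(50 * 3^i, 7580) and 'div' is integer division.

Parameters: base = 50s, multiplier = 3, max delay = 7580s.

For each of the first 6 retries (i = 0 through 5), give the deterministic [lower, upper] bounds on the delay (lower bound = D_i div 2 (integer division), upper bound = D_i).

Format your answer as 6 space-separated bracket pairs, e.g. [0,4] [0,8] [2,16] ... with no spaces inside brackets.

Computing bounds per retry:
  i=0: D_i=min(50*3^0,7580)=50, bounds=[25,50]
  i=1: D_i=min(50*3^1,7580)=150, bounds=[75,150]
  i=2: D_i=min(50*3^2,7580)=450, bounds=[225,450]
  i=3: D_i=min(50*3^3,7580)=1350, bounds=[675,1350]
  i=4: D_i=min(50*3^4,7580)=4050, bounds=[2025,4050]
  i=5: D_i=min(50*3^5,7580)=7580, bounds=[3790,7580]

Answer: [25,50] [75,150] [225,450] [675,1350] [2025,4050] [3790,7580]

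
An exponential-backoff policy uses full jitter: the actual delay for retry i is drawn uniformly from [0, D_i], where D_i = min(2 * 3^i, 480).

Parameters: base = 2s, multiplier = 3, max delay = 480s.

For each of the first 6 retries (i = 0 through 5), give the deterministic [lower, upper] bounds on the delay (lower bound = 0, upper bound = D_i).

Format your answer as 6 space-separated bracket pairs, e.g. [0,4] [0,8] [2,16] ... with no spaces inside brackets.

Answer: [0,2] [0,6] [0,18] [0,54] [0,162] [0,480]

Derivation:
Computing bounds per retry:
  i=0: D_i=min(2*3^0,480)=2, bounds=[0,2]
  i=1: D_i=min(2*3^1,480)=6, bounds=[0,6]
  i=2: D_i=min(2*3^2,480)=18, bounds=[0,18]
  i=3: D_i=min(2*3^3,480)=54, bounds=[0,54]
  i=4: D_i=min(2*3^4,480)=162, bounds=[0,162]
  i=5: D_i=min(2*3^5,480)=480, bounds=[0,480]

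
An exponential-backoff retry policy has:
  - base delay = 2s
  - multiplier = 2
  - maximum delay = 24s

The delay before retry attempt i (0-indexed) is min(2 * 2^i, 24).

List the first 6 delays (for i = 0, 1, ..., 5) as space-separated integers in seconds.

Computing each delay:
  i=0: min(2*2^0, 24) = 2
  i=1: min(2*2^1, 24) = 4
  i=2: min(2*2^2, 24) = 8
  i=3: min(2*2^3, 24) = 16
  i=4: min(2*2^4, 24) = 24
  i=5: min(2*2^5, 24) = 24

Answer: 2 4 8 16 24 24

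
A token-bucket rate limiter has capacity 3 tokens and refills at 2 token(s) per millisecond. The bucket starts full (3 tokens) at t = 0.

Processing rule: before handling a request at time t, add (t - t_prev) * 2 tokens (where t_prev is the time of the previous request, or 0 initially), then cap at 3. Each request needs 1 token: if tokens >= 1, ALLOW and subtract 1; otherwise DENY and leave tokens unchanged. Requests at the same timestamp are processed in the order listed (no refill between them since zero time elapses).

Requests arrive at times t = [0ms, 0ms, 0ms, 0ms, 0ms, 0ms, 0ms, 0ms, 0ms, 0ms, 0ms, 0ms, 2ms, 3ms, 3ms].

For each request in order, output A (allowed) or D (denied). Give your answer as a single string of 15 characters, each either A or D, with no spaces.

Answer: AAADDDDDDDDDAAA

Derivation:
Simulating step by step:
  req#1 t=0ms: ALLOW
  req#2 t=0ms: ALLOW
  req#3 t=0ms: ALLOW
  req#4 t=0ms: DENY
  req#5 t=0ms: DENY
  req#6 t=0ms: DENY
  req#7 t=0ms: DENY
  req#8 t=0ms: DENY
  req#9 t=0ms: DENY
  req#10 t=0ms: DENY
  req#11 t=0ms: DENY
  req#12 t=0ms: DENY
  req#13 t=2ms: ALLOW
  req#14 t=3ms: ALLOW
  req#15 t=3ms: ALLOW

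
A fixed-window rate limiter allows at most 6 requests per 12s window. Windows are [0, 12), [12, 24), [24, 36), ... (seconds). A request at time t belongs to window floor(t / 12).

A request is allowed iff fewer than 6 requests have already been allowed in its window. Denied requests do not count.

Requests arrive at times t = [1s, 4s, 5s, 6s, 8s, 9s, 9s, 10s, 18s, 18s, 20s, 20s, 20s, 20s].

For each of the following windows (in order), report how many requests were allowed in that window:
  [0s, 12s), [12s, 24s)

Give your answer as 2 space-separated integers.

Answer: 6 6

Derivation:
Processing requests:
  req#1 t=1s (window 0): ALLOW
  req#2 t=4s (window 0): ALLOW
  req#3 t=5s (window 0): ALLOW
  req#4 t=6s (window 0): ALLOW
  req#5 t=8s (window 0): ALLOW
  req#6 t=9s (window 0): ALLOW
  req#7 t=9s (window 0): DENY
  req#8 t=10s (window 0): DENY
  req#9 t=18s (window 1): ALLOW
  req#10 t=18s (window 1): ALLOW
  req#11 t=20s (window 1): ALLOW
  req#12 t=20s (window 1): ALLOW
  req#13 t=20s (window 1): ALLOW
  req#14 t=20s (window 1): ALLOW

Allowed counts by window: 6 6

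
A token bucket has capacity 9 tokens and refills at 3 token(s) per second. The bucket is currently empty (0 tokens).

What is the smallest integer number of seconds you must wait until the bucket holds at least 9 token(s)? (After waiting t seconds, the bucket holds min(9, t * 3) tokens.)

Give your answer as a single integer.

Answer: 3

Derivation:
Need t * 3 >= 9, so t >= 9/3.
Smallest integer t = ceil(9/3) = 3.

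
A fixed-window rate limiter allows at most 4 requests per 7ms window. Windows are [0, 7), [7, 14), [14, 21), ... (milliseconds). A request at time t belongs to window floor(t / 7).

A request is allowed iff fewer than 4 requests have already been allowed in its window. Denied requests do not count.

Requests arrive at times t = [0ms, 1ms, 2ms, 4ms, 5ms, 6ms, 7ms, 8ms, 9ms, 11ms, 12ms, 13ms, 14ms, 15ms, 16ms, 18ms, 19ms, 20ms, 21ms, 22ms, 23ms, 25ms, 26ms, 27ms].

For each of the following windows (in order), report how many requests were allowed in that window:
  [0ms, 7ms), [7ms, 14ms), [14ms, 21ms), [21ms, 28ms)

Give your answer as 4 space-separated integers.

Answer: 4 4 4 4

Derivation:
Processing requests:
  req#1 t=0ms (window 0): ALLOW
  req#2 t=1ms (window 0): ALLOW
  req#3 t=2ms (window 0): ALLOW
  req#4 t=4ms (window 0): ALLOW
  req#5 t=5ms (window 0): DENY
  req#6 t=6ms (window 0): DENY
  req#7 t=7ms (window 1): ALLOW
  req#8 t=8ms (window 1): ALLOW
  req#9 t=9ms (window 1): ALLOW
  req#10 t=11ms (window 1): ALLOW
  req#11 t=12ms (window 1): DENY
  req#12 t=13ms (window 1): DENY
  req#13 t=14ms (window 2): ALLOW
  req#14 t=15ms (window 2): ALLOW
  req#15 t=16ms (window 2): ALLOW
  req#16 t=18ms (window 2): ALLOW
  req#17 t=19ms (window 2): DENY
  req#18 t=20ms (window 2): DENY
  req#19 t=21ms (window 3): ALLOW
  req#20 t=22ms (window 3): ALLOW
  req#21 t=23ms (window 3): ALLOW
  req#22 t=25ms (window 3): ALLOW
  req#23 t=26ms (window 3): DENY
  req#24 t=27ms (window 3): DENY

Allowed counts by window: 4 4 4 4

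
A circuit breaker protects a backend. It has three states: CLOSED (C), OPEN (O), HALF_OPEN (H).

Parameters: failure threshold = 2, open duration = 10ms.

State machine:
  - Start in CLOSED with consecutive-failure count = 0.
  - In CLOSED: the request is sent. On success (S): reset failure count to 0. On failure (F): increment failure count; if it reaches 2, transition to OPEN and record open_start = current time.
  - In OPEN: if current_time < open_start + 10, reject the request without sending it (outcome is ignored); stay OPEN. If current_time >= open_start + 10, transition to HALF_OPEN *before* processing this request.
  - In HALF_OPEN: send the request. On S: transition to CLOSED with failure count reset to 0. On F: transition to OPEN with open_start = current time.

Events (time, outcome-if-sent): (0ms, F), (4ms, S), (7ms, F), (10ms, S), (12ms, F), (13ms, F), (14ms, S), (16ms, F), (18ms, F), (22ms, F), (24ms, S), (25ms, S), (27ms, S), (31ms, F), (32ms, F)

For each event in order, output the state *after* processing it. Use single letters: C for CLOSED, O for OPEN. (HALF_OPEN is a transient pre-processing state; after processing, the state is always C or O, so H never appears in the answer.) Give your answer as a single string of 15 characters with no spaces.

State after each event:
  event#1 t=0ms outcome=F: state=CLOSED
  event#2 t=4ms outcome=S: state=CLOSED
  event#3 t=7ms outcome=F: state=CLOSED
  event#4 t=10ms outcome=S: state=CLOSED
  event#5 t=12ms outcome=F: state=CLOSED
  event#6 t=13ms outcome=F: state=OPEN
  event#7 t=14ms outcome=S: state=OPEN
  event#8 t=16ms outcome=F: state=OPEN
  event#9 t=18ms outcome=F: state=OPEN
  event#10 t=22ms outcome=F: state=OPEN
  event#11 t=24ms outcome=S: state=CLOSED
  event#12 t=25ms outcome=S: state=CLOSED
  event#13 t=27ms outcome=S: state=CLOSED
  event#14 t=31ms outcome=F: state=CLOSED
  event#15 t=32ms outcome=F: state=OPEN

Answer: CCCCCOOOOOCCCCO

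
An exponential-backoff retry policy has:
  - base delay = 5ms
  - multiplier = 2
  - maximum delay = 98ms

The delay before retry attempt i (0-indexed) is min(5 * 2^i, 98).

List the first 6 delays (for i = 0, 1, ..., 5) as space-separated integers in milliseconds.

Answer: 5 10 20 40 80 98

Derivation:
Computing each delay:
  i=0: min(5*2^0, 98) = 5
  i=1: min(5*2^1, 98) = 10
  i=2: min(5*2^2, 98) = 20
  i=3: min(5*2^3, 98) = 40
  i=4: min(5*2^4, 98) = 80
  i=5: min(5*2^5, 98) = 98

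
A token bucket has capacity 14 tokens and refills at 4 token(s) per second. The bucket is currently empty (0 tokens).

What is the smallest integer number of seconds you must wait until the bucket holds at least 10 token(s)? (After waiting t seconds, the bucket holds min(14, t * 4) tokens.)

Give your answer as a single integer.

Need t * 4 >= 10, so t >= 10/4.
Smallest integer t = ceil(10/4) = 3.

Answer: 3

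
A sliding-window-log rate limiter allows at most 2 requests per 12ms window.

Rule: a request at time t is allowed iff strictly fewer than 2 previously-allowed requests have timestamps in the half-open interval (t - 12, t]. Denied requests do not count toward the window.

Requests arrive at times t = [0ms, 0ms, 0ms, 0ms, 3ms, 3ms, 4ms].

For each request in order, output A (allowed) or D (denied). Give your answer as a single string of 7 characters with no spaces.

Tracking allowed requests in the window:
  req#1 t=0ms: ALLOW
  req#2 t=0ms: ALLOW
  req#3 t=0ms: DENY
  req#4 t=0ms: DENY
  req#5 t=3ms: DENY
  req#6 t=3ms: DENY
  req#7 t=4ms: DENY

Answer: AADDDDD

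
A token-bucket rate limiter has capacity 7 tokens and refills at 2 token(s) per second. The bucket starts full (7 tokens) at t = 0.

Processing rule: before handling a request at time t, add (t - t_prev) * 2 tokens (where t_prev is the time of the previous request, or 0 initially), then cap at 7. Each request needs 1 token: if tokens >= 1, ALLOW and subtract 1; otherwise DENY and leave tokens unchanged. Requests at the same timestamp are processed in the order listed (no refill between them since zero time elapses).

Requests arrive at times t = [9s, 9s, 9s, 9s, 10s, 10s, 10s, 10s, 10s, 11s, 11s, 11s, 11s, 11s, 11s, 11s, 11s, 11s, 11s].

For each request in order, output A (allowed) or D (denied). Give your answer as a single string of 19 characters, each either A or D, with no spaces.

Answer: AAAAAAAAAAADDDDDDDD

Derivation:
Simulating step by step:
  req#1 t=9s: ALLOW
  req#2 t=9s: ALLOW
  req#3 t=9s: ALLOW
  req#4 t=9s: ALLOW
  req#5 t=10s: ALLOW
  req#6 t=10s: ALLOW
  req#7 t=10s: ALLOW
  req#8 t=10s: ALLOW
  req#9 t=10s: ALLOW
  req#10 t=11s: ALLOW
  req#11 t=11s: ALLOW
  req#12 t=11s: DENY
  req#13 t=11s: DENY
  req#14 t=11s: DENY
  req#15 t=11s: DENY
  req#16 t=11s: DENY
  req#17 t=11s: DENY
  req#18 t=11s: DENY
  req#19 t=11s: DENY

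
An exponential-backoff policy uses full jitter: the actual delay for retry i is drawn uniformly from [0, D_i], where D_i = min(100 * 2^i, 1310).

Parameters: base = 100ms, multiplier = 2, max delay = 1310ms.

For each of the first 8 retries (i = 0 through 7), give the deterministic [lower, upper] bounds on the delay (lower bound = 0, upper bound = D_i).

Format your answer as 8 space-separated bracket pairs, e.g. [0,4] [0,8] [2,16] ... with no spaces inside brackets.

Answer: [0,100] [0,200] [0,400] [0,800] [0,1310] [0,1310] [0,1310] [0,1310]

Derivation:
Computing bounds per retry:
  i=0: D_i=min(100*2^0,1310)=100, bounds=[0,100]
  i=1: D_i=min(100*2^1,1310)=200, bounds=[0,200]
  i=2: D_i=min(100*2^2,1310)=400, bounds=[0,400]
  i=3: D_i=min(100*2^3,1310)=800, bounds=[0,800]
  i=4: D_i=min(100*2^4,1310)=1310, bounds=[0,1310]
  i=5: D_i=min(100*2^5,1310)=1310, bounds=[0,1310]
  i=6: D_i=min(100*2^6,1310)=1310, bounds=[0,1310]
  i=7: D_i=min(100*2^7,1310)=1310, bounds=[0,1310]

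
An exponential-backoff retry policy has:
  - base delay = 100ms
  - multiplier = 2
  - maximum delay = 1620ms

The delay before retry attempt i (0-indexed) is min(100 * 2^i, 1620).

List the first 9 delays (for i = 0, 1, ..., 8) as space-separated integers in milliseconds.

Answer: 100 200 400 800 1600 1620 1620 1620 1620

Derivation:
Computing each delay:
  i=0: min(100*2^0, 1620) = 100
  i=1: min(100*2^1, 1620) = 200
  i=2: min(100*2^2, 1620) = 400
  i=3: min(100*2^3, 1620) = 800
  i=4: min(100*2^4, 1620) = 1600
  i=5: min(100*2^5, 1620) = 1620
  i=6: min(100*2^6, 1620) = 1620
  i=7: min(100*2^7, 1620) = 1620
  i=8: min(100*2^8, 1620) = 1620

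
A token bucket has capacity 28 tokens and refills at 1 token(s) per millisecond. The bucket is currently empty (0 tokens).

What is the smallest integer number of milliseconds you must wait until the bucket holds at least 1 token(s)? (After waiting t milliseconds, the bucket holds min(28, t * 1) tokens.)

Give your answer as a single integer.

Answer: 1

Derivation:
Need t * 1 >= 1, so t >= 1/1.
Smallest integer t = ceil(1/1) = 1.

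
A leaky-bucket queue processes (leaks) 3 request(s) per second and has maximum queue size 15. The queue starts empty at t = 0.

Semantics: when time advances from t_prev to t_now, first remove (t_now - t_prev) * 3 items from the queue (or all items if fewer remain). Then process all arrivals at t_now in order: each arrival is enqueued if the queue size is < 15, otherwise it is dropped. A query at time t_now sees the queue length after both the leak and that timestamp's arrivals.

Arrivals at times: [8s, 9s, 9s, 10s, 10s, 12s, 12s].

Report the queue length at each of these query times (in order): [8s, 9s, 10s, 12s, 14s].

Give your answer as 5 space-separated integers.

Answer: 1 2 2 2 0

Derivation:
Queue lengths at query times:
  query t=8s: backlog = 1
  query t=9s: backlog = 2
  query t=10s: backlog = 2
  query t=12s: backlog = 2
  query t=14s: backlog = 0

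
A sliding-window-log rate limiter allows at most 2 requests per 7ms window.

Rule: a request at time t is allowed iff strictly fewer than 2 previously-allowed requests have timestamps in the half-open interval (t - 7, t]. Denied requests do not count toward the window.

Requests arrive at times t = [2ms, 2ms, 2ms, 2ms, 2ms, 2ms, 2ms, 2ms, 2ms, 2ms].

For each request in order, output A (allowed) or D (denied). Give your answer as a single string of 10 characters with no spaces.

Tracking allowed requests in the window:
  req#1 t=2ms: ALLOW
  req#2 t=2ms: ALLOW
  req#3 t=2ms: DENY
  req#4 t=2ms: DENY
  req#5 t=2ms: DENY
  req#6 t=2ms: DENY
  req#7 t=2ms: DENY
  req#8 t=2ms: DENY
  req#9 t=2ms: DENY
  req#10 t=2ms: DENY

Answer: AADDDDDDDD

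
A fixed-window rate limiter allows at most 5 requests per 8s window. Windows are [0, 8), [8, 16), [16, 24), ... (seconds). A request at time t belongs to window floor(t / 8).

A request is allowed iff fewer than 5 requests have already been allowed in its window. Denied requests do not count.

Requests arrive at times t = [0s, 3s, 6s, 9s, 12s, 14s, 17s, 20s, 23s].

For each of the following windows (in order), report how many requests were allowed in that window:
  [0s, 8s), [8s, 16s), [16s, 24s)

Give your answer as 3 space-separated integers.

Processing requests:
  req#1 t=0s (window 0): ALLOW
  req#2 t=3s (window 0): ALLOW
  req#3 t=6s (window 0): ALLOW
  req#4 t=9s (window 1): ALLOW
  req#5 t=12s (window 1): ALLOW
  req#6 t=14s (window 1): ALLOW
  req#7 t=17s (window 2): ALLOW
  req#8 t=20s (window 2): ALLOW
  req#9 t=23s (window 2): ALLOW

Allowed counts by window: 3 3 3

Answer: 3 3 3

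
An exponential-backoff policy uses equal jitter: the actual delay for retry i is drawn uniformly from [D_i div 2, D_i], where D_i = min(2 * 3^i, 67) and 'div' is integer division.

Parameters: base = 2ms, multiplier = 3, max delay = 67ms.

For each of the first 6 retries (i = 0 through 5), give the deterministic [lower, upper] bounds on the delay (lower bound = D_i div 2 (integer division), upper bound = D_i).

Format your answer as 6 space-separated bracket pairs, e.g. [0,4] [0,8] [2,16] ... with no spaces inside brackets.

Answer: [1,2] [3,6] [9,18] [27,54] [33,67] [33,67]

Derivation:
Computing bounds per retry:
  i=0: D_i=min(2*3^0,67)=2, bounds=[1,2]
  i=1: D_i=min(2*3^1,67)=6, bounds=[3,6]
  i=2: D_i=min(2*3^2,67)=18, bounds=[9,18]
  i=3: D_i=min(2*3^3,67)=54, bounds=[27,54]
  i=4: D_i=min(2*3^4,67)=67, bounds=[33,67]
  i=5: D_i=min(2*3^5,67)=67, bounds=[33,67]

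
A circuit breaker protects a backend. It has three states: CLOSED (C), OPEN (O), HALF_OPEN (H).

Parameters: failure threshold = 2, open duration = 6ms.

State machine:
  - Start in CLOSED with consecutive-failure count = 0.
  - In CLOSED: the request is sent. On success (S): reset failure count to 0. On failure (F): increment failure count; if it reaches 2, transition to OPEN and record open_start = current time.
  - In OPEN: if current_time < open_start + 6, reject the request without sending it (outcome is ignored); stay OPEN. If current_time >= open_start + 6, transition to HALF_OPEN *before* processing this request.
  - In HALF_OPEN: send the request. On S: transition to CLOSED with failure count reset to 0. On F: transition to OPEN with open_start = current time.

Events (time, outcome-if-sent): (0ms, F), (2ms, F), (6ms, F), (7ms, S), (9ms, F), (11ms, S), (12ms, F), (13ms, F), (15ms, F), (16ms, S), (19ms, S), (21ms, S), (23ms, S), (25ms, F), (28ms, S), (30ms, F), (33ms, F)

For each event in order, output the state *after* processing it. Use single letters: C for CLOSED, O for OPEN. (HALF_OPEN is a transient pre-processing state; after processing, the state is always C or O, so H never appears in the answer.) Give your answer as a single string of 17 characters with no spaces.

State after each event:
  event#1 t=0ms outcome=F: state=CLOSED
  event#2 t=2ms outcome=F: state=OPEN
  event#3 t=6ms outcome=F: state=OPEN
  event#4 t=7ms outcome=S: state=OPEN
  event#5 t=9ms outcome=F: state=OPEN
  event#6 t=11ms outcome=S: state=OPEN
  event#7 t=12ms outcome=F: state=OPEN
  event#8 t=13ms outcome=F: state=OPEN
  event#9 t=15ms outcome=F: state=OPEN
  event#10 t=16ms outcome=S: state=OPEN
  event#11 t=19ms outcome=S: state=OPEN
  event#12 t=21ms outcome=S: state=CLOSED
  event#13 t=23ms outcome=S: state=CLOSED
  event#14 t=25ms outcome=F: state=CLOSED
  event#15 t=28ms outcome=S: state=CLOSED
  event#16 t=30ms outcome=F: state=CLOSED
  event#17 t=33ms outcome=F: state=OPEN

Answer: COOOOOOOOOOCCCCCO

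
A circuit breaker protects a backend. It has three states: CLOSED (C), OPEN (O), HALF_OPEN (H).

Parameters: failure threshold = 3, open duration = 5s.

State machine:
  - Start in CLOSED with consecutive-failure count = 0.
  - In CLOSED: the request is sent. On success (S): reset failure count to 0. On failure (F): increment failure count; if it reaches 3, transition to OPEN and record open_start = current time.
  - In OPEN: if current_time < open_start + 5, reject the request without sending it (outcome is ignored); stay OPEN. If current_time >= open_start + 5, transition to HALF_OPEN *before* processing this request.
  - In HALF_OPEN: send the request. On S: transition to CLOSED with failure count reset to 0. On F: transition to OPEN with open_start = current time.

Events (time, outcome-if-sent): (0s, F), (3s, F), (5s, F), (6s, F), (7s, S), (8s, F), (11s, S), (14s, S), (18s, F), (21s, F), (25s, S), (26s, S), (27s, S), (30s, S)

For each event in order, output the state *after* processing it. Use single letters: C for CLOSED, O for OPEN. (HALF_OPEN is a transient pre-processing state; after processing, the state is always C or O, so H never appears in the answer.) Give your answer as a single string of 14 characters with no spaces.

State after each event:
  event#1 t=0s outcome=F: state=CLOSED
  event#2 t=3s outcome=F: state=CLOSED
  event#3 t=5s outcome=F: state=OPEN
  event#4 t=6s outcome=F: state=OPEN
  event#5 t=7s outcome=S: state=OPEN
  event#6 t=8s outcome=F: state=OPEN
  event#7 t=11s outcome=S: state=CLOSED
  event#8 t=14s outcome=S: state=CLOSED
  event#9 t=18s outcome=F: state=CLOSED
  event#10 t=21s outcome=F: state=CLOSED
  event#11 t=25s outcome=S: state=CLOSED
  event#12 t=26s outcome=S: state=CLOSED
  event#13 t=27s outcome=S: state=CLOSED
  event#14 t=30s outcome=S: state=CLOSED

Answer: CCOOOOCCCCCCCC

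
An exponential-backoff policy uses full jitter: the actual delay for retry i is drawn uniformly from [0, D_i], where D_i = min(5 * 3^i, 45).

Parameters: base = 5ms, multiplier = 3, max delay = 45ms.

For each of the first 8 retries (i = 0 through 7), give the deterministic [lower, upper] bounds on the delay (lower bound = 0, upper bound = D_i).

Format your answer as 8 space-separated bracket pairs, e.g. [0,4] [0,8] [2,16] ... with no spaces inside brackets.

Answer: [0,5] [0,15] [0,45] [0,45] [0,45] [0,45] [0,45] [0,45]

Derivation:
Computing bounds per retry:
  i=0: D_i=min(5*3^0,45)=5, bounds=[0,5]
  i=1: D_i=min(5*3^1,45)=15, bounds=[0,15]
  i=2: D_i=min(5*3^2,45)=45, bounds=[0,45]
  i=3: D_i=min(5*3^3,45)=45, bounds=[0,45]
  i=4: D_i=min(5*3^4,45)=45, bounds=[0,45]
  i=5: D_i=min(5*3^5,45)=45, bounds=[0,45]
  i=6: D_i=min(5*3^6,45)=45, bounds=[0,45]
  i=7: D_i=min(5*3^7,45)=45, bounds=[0,45]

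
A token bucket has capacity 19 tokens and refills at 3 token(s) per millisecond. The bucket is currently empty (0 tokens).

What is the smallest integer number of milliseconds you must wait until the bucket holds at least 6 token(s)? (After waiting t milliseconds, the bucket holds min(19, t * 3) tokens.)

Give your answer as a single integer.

Answer: 2

Derivation:
Need t * 3 >= 6, so t >= 6/3.
Smallest integer t = ceil(6/3) = 2.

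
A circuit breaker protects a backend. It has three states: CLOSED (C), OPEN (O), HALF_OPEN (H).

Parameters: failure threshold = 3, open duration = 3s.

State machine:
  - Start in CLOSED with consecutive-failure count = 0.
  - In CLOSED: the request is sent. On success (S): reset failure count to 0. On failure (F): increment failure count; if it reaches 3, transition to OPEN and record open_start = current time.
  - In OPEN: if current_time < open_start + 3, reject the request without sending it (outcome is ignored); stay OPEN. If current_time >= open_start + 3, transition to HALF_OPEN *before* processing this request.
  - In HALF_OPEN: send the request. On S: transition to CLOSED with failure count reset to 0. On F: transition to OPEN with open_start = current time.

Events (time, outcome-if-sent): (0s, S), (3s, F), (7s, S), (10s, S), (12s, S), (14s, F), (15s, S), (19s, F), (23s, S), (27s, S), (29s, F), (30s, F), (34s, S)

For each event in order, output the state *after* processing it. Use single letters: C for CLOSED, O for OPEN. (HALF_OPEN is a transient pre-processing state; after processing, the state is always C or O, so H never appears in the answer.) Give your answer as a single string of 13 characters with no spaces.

State after each event:
  event#1 t=0s outcome=S: state=CLOSED
  event#2 t=3s outcome=F: state=CLOSED
  event#3 t=7s outcome=S: state=CLOSED
  event#4 t=10s outcome=S: state=CLOSED
  event#5 t=12s outcome=S: state=CLOSED
  event#6 t=14s outcome=F: state=CLOSED
  event#7 t=15s outcome=S: state=CLOSED
  event#8 t=19s outcome=F: state=CLOSED
  event#9 t=23s outcome=S: state=CLOSED
  event#10 t=27s outcome=S: state=CLOSED
  event#11 t=29s outcome=F: state=CLOSED
  event#12 t=30s outcome=F: state=CLOSED
  event#13 t=34s outcome=S: state=CLOSED

Answer: CCCCCCCCCCCCC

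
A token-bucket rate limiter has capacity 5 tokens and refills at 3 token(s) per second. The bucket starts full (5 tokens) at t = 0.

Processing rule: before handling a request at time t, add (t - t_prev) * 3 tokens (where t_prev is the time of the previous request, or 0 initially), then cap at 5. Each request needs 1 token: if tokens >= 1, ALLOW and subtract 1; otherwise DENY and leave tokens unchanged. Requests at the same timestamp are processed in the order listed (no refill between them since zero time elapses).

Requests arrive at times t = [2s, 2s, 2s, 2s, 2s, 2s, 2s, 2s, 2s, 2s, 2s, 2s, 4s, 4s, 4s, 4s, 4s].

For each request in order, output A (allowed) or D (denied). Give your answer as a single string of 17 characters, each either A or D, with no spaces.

Answer: AAAAADDDDDDDAAAAA

Derivation:
Simulating step by step:
  req#1 t=2s: ALLOW
  req#2 t=2s: ALLOW
  req#3 t=2s: ALLOW
  req#4 t=2s: ALLOW
  req#5 t=2s: ALLOW
  req#6 t=2s: DENY
  req#7 t=2s: DENY
  req#8 t=2s: DENY
  req#9 t=2s: DENY
  req#10 t=2s: DENY
  req#11 t=2s: DENY
  req#12 t=2s: DENY
  req#13 t=4s: ALLOW
  req#14 t=4s: ALLOW
  req#15 t=4s: ALLOW
  req#16 t=4s: ALLOW
  req#17 t=4s: ALLOW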